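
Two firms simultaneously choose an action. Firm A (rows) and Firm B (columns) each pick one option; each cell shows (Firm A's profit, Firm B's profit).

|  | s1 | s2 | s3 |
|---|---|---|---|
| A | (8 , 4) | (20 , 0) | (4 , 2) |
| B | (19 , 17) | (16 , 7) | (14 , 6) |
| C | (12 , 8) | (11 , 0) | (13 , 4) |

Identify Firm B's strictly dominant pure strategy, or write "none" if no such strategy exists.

s1 vs s2: A: 4>0, B: 17>7, C: 8>0.
s1 vs s3: A: 4>2, B: 17>6, C: 8>4.
s1 strictly beats every other strategy against every opponent action, so it is strictly dominant.

s1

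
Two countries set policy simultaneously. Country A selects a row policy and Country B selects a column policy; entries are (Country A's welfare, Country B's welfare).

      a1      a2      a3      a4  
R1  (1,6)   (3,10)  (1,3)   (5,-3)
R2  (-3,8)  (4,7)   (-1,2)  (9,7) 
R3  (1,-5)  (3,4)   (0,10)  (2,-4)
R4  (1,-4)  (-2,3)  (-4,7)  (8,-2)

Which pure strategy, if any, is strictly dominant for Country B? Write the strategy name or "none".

none

a1 fails to dominate a2 at R1 (6<10).
a2 fails to dominate a1 at R2 (7<8).
a3 fails to dominate a1 at R1 (3<6).
a4 fails to dominate a1 at R1 (-3<6).
No single strategy dominates all the others.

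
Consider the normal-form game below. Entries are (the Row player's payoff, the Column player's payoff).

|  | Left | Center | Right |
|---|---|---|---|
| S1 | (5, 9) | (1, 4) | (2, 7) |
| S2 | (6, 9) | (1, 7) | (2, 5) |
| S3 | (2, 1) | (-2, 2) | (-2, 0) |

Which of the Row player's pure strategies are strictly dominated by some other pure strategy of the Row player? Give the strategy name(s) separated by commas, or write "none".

S3

Nothing dominates S1: S2 at Center (1=1); S3 at Left (5>2).
Nothing dominates S2: S1 at Left (6>5); S3 at Left (6>2).
S1 strictly dominates S3 — Left: 5>2, Center: 1>-2, Right: 2>-2.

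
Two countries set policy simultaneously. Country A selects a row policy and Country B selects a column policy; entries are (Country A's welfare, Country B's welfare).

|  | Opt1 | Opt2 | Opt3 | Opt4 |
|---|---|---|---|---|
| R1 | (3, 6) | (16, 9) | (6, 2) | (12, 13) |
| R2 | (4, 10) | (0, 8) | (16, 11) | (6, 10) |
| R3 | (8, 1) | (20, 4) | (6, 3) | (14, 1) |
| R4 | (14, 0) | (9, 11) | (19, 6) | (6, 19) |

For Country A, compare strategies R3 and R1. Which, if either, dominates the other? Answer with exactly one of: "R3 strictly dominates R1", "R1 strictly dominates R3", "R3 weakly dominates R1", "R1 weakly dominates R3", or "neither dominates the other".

R3 weakly dominates R1

Compare R3 to R1 across each choice by Country B: Opt1: 8>3, Opt2: 20>16, Opt3: 6=6, Opt4: 14>12.
R3 is at least as good everywhere and strictly better somewhere (tied only at Opt3), so R3 weakly but not strictly dominates R1.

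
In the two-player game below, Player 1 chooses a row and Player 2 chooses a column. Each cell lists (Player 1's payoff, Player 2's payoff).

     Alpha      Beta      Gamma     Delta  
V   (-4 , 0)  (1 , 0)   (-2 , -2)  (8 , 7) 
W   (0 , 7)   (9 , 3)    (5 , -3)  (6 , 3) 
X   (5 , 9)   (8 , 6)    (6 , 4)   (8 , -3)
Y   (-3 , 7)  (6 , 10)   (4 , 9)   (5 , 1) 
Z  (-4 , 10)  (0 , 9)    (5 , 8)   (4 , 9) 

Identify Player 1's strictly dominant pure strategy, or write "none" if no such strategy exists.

none

V fails to dominate W at Alpha (-4<0).
W fails to dominate V at Delta (6<8).
X fails to dominate V at Delta (8=8).
Y fails to dominate V at Delta (5<8).
Z fails to dominate V at Alpha (-4=-4).
No single strategy dominates all the others.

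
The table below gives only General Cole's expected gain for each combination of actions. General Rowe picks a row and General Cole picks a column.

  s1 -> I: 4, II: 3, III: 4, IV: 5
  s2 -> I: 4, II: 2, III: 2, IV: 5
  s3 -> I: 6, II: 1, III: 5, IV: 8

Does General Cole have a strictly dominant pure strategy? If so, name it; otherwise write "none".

IV

IV vs I: s1: 5>4, s2: 5>4, s3: 8>6.
IV vs II: s1: 5>3, s2: 5>2, s3: 8>1.
IV vs III: s1: 5>4, s2: 5>2, s3: 8>5.
IV strictly beats every other strategy against every opponent action, so it is strictly dominant.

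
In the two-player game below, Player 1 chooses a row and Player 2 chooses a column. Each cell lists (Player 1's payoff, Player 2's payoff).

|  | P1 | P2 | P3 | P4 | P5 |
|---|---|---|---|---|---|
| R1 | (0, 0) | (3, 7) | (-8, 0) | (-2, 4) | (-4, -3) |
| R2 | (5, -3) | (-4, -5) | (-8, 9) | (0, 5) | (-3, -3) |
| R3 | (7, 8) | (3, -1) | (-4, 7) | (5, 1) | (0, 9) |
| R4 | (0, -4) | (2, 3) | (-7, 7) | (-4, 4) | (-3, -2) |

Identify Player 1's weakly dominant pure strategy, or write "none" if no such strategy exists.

R3

R3 vs R1: P1: 7>0, P2: 3=3, P3: -4>-8, P4: 5>-2, P5: 0>-4.
R3 vs R2: P1: 7>5, P2: 3>-4, P3: -4>-8, P4: 5>0, P5: 0>-3.
R3 vs R4: P1: 7>0, P2: 3>2, P3: -4>-7, P4: 5>-4, P5: 0>-3.
R3 is at least as good as every other strategy against every opponent action, so it is weakly dominant.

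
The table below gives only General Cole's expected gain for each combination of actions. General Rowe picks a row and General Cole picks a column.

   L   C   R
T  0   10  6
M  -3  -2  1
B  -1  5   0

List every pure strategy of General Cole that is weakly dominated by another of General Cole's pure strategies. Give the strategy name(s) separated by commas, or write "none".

C weakly dominates L — T: 10>0, M: -2>-3, B: 5>-1.
C is not dominated — it holds its own against L at T (10>0); R at T (10>6).
R: no other strategy beats it everywhere (L at T (6>0); C at M (1>-2)).

L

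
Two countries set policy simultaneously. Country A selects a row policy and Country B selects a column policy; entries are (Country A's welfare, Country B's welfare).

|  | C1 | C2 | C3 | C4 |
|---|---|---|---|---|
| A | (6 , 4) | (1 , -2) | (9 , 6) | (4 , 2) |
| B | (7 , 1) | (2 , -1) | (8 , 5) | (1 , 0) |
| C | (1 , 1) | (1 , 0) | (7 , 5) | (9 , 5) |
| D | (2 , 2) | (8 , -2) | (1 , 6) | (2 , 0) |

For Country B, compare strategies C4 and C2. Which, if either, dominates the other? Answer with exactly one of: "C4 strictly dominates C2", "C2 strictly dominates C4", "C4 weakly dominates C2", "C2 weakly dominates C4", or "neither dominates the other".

C4 strictly dominates C2

Compare C4 to C2 across each choice by Country A: A: 2>-2, B: 0>-1, C: 5>0, D: 0>-2.
C4 gives a strictly higher payoff against each choice by Country A, so C4 strictly dominates C2.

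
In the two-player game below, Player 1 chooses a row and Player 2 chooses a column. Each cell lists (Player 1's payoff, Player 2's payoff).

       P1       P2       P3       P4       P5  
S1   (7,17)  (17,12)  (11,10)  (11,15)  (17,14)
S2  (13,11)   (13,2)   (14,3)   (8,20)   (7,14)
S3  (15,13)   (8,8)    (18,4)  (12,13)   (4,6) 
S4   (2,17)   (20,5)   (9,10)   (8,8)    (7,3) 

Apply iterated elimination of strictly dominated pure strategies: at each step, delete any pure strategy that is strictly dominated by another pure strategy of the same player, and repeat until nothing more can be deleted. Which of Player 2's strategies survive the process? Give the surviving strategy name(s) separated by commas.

P1, P4

Player 2's strategy P2 is strictly dominated by P1 (S1: 17>12, S2: 11>2, S3: 13>8, S4: 17>5) and is removed.
Player 1's strategy S4 is strictly dominated by S1 (P1: 7>2, P3: 11>9, P4: 11>8, P5: 17>7) and is removed.
For Player 2, P1 strictly dominates P3 on the remaining rows (S1: 17>10, S2: 11>3, S3: 13>4); eliminate P3.
Column P5 is eliminated: P4 beats it against every remaining row (S1: 15>14, S2: 20>14, S3: 13>6).
For Player 1, S3 strictly dominates S1 on the remaining columns (P1: 15>7, P4: 12>11); eliminate S1.
Player 1's strategy S2 is strictly dominated by S3 (P1: 15>13, P4: 12>8) and is removed.
Among the remaining strategies, none is strictly dominated by another pure strategy of the same player, so the elimination stops.
Surviving strategies — Player 1: {S3}; Player 2: {P1, P4}.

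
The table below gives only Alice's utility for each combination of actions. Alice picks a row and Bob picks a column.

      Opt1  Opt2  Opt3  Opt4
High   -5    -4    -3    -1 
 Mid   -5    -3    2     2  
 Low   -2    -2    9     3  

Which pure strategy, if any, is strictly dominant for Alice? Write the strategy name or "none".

Low vs High: Opt1: -2>-5, Opt2: -2>-4, Opt3: 9>-3, Opt4: 3>-1.
Low vs Mid: Opt1: -2>-5, Opt2: -2>-3, Opt3: 9>2, Opt4: 3>2.
Low strictly beats every other strategy against every opponent action, so it is strictly dominant.

Low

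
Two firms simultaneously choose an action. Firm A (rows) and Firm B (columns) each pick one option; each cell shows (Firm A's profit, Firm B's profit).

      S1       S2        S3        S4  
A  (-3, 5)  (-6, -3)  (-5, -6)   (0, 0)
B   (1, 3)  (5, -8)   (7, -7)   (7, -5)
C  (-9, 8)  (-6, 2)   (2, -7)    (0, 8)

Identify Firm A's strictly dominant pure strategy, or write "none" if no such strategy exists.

B

B vs A: S1: 1>-3, S2: 5>-6, S3: 7>-5, S4: 7>0.
B vs C: S1: 1>-9, S2: 5>-6, S3: 7>2, S4: 7>0.
B strictly beats every other strategy against every opponent action, so it is strictly dominant.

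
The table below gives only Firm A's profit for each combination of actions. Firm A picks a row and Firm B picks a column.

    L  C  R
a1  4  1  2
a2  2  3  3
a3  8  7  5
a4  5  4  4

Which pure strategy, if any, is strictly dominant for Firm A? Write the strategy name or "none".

a3

a3 vs a1: L: 8>4, C: 7>1, R: 5>2.
a3 vs a2: L: 8>2, C: 7>3, R: 5>3.
a3 vs a4: L: 8>5, C: 7>4, R: 5>4.
a3 strictly beats every other strategy against every opponent action, so it is strictly dominant.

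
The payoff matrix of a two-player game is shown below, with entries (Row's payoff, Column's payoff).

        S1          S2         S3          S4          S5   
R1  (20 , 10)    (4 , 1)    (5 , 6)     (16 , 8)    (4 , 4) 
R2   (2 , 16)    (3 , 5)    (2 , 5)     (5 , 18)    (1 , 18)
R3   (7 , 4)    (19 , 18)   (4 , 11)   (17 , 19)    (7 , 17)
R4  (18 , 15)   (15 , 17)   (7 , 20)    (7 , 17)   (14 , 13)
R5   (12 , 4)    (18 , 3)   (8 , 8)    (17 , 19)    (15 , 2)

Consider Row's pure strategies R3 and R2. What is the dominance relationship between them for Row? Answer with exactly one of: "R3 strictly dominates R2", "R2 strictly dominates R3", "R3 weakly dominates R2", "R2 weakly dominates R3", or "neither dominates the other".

R3's payoffs vs R2's, by Column's action — S1: 7>2, S2: 19>3, S3: 4>2, S4: 17>5, S5: 7>1.
Every comparison favours R3, so R3 strictly dominates R2.

R3 strictly dominates R2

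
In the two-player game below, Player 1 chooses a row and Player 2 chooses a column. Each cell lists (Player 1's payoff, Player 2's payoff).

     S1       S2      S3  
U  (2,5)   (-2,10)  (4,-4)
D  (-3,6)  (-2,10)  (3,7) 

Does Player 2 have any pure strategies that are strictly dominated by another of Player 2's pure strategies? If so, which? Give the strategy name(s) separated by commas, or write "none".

S1, S3

S1 is strictly dominated by S2 (U: 10>5, D: 10>6).
S2 is not dominated — it holds its own against S1 at U (10>5); S3 at U (10>-4).
S2 strictly dominates S3 — U: 10>-4, D: 10>7.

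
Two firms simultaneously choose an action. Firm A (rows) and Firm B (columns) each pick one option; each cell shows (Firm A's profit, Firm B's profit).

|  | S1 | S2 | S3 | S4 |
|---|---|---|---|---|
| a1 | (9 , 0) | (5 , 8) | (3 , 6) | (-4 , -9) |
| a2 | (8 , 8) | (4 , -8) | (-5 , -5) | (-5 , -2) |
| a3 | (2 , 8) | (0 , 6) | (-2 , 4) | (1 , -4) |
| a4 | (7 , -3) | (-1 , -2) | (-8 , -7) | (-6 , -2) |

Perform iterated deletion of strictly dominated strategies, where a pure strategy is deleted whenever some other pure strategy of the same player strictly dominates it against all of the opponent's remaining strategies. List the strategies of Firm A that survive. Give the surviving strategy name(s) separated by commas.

a1

For Firm A, a1 strictly dominates a2 on the remaining columns (S1: 9>8, S2: 5>4, S3: 3>-5, S4: -4>-5); eliminate a2.
Firm A's strategy a4 is strictly dominated by a1 (S1: 9>7, S2: 5>-1, S3: 3>-8, S4: -4>-6) and is removed.
Firm B's strategy S3 is strictly dominated by S2 (a1: 8>6, a3: 6>4) and is removed.
Firm B's strategy S4 is strictly dominated by S1 (a1: 0>-9, a3: 8>-4) and is removed.
For Firm A, a1 strictly dominates a3 on the remaining columns (S1: 9>2, S2: 5>0); eliminate a3.
Column S1 is eliminated: S2 beats it against every remaining row (a1: 8>0).
Among the remaining strategies, none is strictly dominated by another pure strategy of the same player, so the elimination stops.
Surviving strategies — Firm A: {a1}; Firm B: {S2}.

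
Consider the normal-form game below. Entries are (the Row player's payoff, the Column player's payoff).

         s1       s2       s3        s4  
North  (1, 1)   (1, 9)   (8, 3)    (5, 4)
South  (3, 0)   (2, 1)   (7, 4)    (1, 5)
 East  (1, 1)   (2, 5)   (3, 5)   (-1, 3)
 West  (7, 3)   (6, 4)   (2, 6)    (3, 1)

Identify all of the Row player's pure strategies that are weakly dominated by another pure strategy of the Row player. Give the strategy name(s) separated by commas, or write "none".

North is not dominated — it holds its own against South at s3 (8>7); East at s3 (8>3); West at s3 (8>2).
South: no other strategy beats it everywhere (North at s1 (3>1); East at s1 (3>1); West at s3 (7>2)).
South weakly dominates East — s1: 3>1, s2: 2=2, s3: 7>3, s4: 1>-1.
West: no other strategy beats it everywhere (North at s1 (7>1); South at s1 (7>3); East at s1 (7>1)).

East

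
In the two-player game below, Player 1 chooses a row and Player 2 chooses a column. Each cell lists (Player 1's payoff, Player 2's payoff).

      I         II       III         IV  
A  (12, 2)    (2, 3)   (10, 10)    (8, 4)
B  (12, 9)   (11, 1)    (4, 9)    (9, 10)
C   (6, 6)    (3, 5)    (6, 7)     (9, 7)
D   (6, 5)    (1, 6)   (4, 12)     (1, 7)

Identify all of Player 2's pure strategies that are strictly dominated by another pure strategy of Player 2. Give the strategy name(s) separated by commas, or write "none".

I, II

IV strictly dominates I — A: 4>2, B: 10>9, C: 7>6, D: 7>5.
II: dominated, since III does at least as well everywhere (A: 10>3, B: 9>1, C: 7>5, D: 12>6).
III: no other strategy beats it everywhere (I at A (10>2); II at A (10>3); IV at A (10>4)).
IV is not dominated — it holds its own against I at A (4>2); II at A (4>3); III at B (10>9).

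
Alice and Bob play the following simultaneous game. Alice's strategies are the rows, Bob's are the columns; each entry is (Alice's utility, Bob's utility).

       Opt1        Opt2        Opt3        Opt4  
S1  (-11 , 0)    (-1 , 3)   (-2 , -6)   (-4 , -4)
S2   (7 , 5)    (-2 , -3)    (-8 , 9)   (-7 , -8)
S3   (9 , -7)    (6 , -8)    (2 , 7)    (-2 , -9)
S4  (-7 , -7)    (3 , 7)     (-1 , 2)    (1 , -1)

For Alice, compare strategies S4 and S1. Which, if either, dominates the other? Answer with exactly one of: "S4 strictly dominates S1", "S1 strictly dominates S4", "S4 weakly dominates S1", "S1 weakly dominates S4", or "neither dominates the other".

Compare S4 to S1 across each opponent action: Opt1: -7>-11, Opt2: 3>-1, Opt3: -1>-2, Opt4: 1>-4.
Every comparison favours S4, so S4 strictly dominates S1.

S4 strictly dominates S1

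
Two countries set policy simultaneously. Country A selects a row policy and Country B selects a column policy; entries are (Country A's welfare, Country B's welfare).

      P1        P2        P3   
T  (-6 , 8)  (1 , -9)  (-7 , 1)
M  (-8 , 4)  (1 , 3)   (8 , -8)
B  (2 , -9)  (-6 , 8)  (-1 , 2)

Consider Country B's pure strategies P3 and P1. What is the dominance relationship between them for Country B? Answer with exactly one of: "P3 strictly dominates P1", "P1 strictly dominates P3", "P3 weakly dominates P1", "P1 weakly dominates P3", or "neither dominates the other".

Compare P3 to P1 across each choice by Country A: T: 1<8, M: -8<4, B: 2>-9.
P3 does better at B but worse at T, M; neither strategy dominates the other.

neither dominates the other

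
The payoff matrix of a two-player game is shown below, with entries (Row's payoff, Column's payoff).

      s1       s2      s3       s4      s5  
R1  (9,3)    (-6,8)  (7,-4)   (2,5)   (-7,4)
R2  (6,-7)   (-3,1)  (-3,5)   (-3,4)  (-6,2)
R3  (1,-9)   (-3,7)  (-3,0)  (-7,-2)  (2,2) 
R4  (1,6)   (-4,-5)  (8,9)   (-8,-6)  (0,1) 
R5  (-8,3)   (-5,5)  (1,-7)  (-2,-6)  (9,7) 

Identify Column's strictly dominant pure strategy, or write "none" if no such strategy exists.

none

s1 fails to dominate s2 at R1 (3<8).
s2 fails to dominate s1 at R4 (-5<6).
s3 fails to dominate s1 at R1 (-4<3).
s4 fails to dominate s1 at R4 (-6<6).
s5 fails to dominate s1 at R4 (1<6).
No single strategy dominates all the others.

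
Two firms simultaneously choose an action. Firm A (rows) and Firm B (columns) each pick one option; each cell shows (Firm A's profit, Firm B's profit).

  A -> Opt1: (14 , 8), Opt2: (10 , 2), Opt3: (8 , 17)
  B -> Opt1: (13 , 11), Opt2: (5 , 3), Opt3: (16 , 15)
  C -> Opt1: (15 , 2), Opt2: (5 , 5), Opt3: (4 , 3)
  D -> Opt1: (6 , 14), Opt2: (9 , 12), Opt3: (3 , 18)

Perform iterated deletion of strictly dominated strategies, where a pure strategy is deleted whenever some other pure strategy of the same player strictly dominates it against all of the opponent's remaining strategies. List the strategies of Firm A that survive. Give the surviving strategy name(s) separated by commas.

B

For Firm A, A strictly dominates D on the remaining columns (Opt1: 14>6, Opt2: 10>9, Opt3: 8>3); eliminate D.
Firm B's strategy Opt1 is strictly dominated by Opt3 (A: 17>8, B: 15>11, C: 3>2) and is removed.
For Firm A, A strictly dominates C on the remaining columns (Opt2: 10>5, Opt3: 8>4); eliminate C.
Firm B's strategy Opt2 is strictly dominated by Opt3 (A: 17>2, B: 15>3) and is removed.
Firm A's strategy A is strictly dominated by B (Opt3: 16>8) and is removed.
Among the remaining strategies, none is strictly dominated by another pure strategy of the same player, so the elimination stops.
Surviving strategies — Firm A: {B}; Firm B: {Opt3}.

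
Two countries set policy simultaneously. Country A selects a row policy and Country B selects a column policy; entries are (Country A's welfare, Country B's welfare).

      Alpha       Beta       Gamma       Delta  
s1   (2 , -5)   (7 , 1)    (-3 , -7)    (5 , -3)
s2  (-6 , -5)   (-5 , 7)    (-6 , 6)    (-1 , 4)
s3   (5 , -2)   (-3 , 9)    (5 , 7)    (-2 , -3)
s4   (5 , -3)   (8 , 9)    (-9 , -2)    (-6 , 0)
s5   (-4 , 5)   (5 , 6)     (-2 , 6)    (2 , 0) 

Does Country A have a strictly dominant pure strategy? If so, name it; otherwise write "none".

s1 fails to dominate s3 at Alpha (2<5).
s2 fails to dominate s1 at Alpha (-6<2).
s3 fails to dominate s1 at Beta (-3<7).
s4 fails to dominate s1 at Gamma (-9<-3).
s5 fails to dominate s1 at Alpha (-4<2).
No single strategy dominates all the others.

none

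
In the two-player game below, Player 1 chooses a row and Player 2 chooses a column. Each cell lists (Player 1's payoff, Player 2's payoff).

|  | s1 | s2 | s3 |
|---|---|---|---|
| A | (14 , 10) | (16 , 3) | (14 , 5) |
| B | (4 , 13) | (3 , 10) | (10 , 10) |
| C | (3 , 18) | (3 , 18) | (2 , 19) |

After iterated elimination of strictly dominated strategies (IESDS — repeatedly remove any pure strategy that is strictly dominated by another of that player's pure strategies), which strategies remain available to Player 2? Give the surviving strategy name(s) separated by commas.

Row B is eliminated: A beats it against every remaining column (s1: 14>4, s2: 16>3, s3: 14>10).
Row C is eliminated: A beats it against every remaining column (s1: 14>3, s2: 16>3, s3: 14>2).
For Player 2, s1 strictly dominates s2 on the remaining rows (A: 10>3); eliminate s2.
Player 2's strategy s3 is strictly dominated by s1 (A: 10>5) and is removed.
Among the remaining strategies, none is strictly dominated by another pure strategy of the same player, so the elimination stops.
Surviving strategies — Player 1: {A}; Player 2: {s1}.

s1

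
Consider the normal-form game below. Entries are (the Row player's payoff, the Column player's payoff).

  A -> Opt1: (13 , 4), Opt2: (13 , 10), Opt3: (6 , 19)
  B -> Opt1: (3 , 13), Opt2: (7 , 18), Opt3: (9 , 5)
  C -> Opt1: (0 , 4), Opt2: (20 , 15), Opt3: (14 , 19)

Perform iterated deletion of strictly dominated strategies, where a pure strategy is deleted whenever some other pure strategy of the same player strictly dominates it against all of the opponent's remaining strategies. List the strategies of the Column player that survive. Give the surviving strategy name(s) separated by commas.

Column Opt1 is eliminated: Opt2 beats it against every remaining row (A: 10>4, B: 18>13, C: 15>4).
The Row player's strategy A is strictly dominated by C (Opt2: 20>13, Opt3: 14>6) and is removed.
For the Row player, C strictly dominates B on the remaining columns (Opt2: 20>7, Opt3: 14>9); eliminate B.
For the Column player, Opt3 strictly dominates Opt2 on the remaining rows (C: 19>15); eliminate Opt2.
Among the remaining strategies, none is strictly dominated by another pure strategy of the same player, so the elimination stops.
Surviving strategies — the Row player: {C}; the Column player: {Opt3}.

Opt3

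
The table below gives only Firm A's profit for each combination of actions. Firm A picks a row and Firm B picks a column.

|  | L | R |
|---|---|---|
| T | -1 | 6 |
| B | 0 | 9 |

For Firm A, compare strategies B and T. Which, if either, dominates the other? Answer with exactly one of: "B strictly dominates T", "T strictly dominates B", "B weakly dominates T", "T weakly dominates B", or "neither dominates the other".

B strictly dominates T

Compare B to T across each opponent action: L: 0>-1, R: 9>6.
Every comparison favours B, so B strictly dominates T.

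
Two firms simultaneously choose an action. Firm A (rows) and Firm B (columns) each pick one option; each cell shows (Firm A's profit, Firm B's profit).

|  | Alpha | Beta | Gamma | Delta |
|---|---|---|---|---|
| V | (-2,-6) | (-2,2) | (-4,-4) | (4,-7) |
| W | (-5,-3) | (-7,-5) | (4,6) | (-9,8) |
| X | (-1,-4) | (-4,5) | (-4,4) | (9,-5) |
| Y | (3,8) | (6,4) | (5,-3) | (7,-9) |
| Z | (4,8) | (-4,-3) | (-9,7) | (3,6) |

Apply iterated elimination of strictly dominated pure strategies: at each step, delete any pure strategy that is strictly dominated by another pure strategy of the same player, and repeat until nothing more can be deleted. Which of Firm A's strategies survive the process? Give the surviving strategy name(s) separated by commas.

For Firm A, Y strictly dominates V on the remaining columns (Alpha: 3>-2, Beta: 6>-2, Gamma: 5>-4, Delta: 7>4); eliminate V.
Row W is eliminated: Y beats it against every remaining column (Alpha: 3>-5, Beta: 6>-7, Gamma: 5>4, Delta: 7>-9).
Firm B's strategy Delta is strictly dominated by Alpha (X: -4>-5, Y: 8>-9, Z: 8>6) and is removed.
Firm A's strategy X is strictly dominated by Y (Alpha: 3>-1, Beta: 6>-4, Gamma: 5>-4) and is removed.
Firm B's strategy Beta is strictly dominated by Alpha (Y: 8>4, Z: 8>-3) and is removed.
Column Gamma is eliminated: Alpha beats it against every remaining row (Y: 8>-3, Z: 8>7).
For Firm A, Z strictly dominates Y on the remaining columns (Alpha: 4>3); eliminate Y.
Among the remaining strategies, none is strictly dominated by another pure strategy of the same player, so the elimination stops.
Surviving strategies — Firm A: {Z}; Firm B: {Alpha}.

Z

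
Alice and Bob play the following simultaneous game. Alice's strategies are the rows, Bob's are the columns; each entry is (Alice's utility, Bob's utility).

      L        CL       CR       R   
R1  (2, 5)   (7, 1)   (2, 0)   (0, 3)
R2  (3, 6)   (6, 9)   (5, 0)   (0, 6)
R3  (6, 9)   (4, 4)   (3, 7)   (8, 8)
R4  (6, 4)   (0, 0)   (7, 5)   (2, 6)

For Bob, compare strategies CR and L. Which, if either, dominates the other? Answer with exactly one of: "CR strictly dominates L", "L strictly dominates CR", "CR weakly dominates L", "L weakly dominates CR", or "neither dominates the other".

Compare CR to L across each choice by Alice: R1: 0<5, R2: 0<6, R3: 7<9, R4: 5>4.
CR does better at R4 but worse at R1, R2, R3; neither strategy dominates the other.

neither dominates the other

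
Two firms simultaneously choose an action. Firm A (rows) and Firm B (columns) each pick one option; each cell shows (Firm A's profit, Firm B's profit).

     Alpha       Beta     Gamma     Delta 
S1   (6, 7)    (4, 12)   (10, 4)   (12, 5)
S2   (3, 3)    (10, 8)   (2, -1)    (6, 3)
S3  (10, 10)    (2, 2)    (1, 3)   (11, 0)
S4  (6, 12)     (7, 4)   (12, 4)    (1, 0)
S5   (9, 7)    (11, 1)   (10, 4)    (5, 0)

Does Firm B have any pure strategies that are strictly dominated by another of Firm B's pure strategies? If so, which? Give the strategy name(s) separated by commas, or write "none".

Nothing dominates Alpha: Beta at S3 (10>2); Gamma at S1 (7>4); Delta at S1 (7>5).
Nothing dominates Beta: Alpha at S1 (12>7); Gamma at S1 (12>4); Delta at S1 (12>5).
Alpha strictly dominates Gamma — S1: 7>4, S2: 3>-1, S3: 10>3, S4: 12>4, S5: 7>4.
Beta strictly dominates Delta — S1: 12>5, S2: 8>3, S3: 2>0, S4: 4>0, S5: 1>0.

Gamma, Delta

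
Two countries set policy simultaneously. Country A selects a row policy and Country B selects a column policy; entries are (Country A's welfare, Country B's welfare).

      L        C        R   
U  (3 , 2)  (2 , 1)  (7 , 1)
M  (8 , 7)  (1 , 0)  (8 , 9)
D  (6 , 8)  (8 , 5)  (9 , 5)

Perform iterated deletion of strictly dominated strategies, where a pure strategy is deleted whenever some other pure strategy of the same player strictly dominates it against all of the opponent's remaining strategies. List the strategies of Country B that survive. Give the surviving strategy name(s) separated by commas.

Row U is eliminated: D beats it against every remaining column (L: 6>3, C: 8>2, R: 9>7).
Country B's strategy C is strictly dominated by L (M: 7>0, D: 8>5) and is removed.
Among the remaining strategies, none is strictly dominated by another pure strategy of the same player, so the elimination stops.
Surviving strategies — Country A: {M, D}; Country B: {L, R}.

L, R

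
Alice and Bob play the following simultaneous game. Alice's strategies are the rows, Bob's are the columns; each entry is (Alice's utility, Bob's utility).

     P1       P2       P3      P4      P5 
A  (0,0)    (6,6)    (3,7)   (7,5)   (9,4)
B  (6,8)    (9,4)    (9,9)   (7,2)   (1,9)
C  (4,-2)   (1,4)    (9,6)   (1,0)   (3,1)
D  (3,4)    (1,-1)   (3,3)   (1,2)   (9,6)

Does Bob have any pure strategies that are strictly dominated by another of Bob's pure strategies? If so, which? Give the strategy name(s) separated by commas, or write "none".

P1 is strictly dominated by P5 (A: 4>0, B: 9>8, C: 1>-2, D: 6>4).
P2 is strictly dominated by P3 (A: 7>6, B: 9>4, C: 6>4, D: 3>-1).
Nothing dominates P3: P1 at A (7>0); P2 at A (7>6); P4 at A (7>5); P5 at A (7>4).
P4 is strictly dominated by P3 (A: 7>5, B: 9>2, C: 6>0, D: 3>2).
P5: no other strategy beats it everywhere (P1 at A (4>0); P2 at B (9>4); P3 at B (9=9); P4 at B (9>2)).

P1, P2, P4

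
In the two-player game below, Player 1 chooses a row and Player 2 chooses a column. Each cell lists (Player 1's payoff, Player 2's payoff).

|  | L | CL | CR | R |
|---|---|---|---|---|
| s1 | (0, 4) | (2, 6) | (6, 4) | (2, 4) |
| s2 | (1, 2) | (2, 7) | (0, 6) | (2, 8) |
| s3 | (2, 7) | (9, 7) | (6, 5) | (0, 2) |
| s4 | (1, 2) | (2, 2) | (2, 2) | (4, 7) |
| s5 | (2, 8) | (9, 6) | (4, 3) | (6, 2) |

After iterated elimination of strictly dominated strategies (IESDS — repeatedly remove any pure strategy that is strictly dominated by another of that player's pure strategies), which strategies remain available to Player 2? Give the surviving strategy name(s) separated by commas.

L, CL

Player 1's strategy s2 is strictly dominated by s5 (L: 2>1, CL: 9>2, CR: 4>0, R: 6>2) and is removed.
For Player 1, s5 strictly dominates s4 on the remaining columns (L: 2>1, CL: 9>2, CR: 4>2, R: 6>4); eliminate s4.
Column CR is eliminated: CL beats it against every remaining row (s1: 6>4, s3: 7>5, s5: 6>3).
For Player 1, s5 strictly dominates s1 on the remaining columns (L: 2>0, CL: 9>2, R: 6>2); eliminate s1.
Player 2's strategy R is strictly dominated by L (s3: 7>2, s5: 8>2) and is removed.
Among the remaining strategies, none is strictly dominated by another pure strategy of the same player, so the elimination stops.
Surviving strategies — Player 1: {s3, s5}; Player 2: {L, CL}.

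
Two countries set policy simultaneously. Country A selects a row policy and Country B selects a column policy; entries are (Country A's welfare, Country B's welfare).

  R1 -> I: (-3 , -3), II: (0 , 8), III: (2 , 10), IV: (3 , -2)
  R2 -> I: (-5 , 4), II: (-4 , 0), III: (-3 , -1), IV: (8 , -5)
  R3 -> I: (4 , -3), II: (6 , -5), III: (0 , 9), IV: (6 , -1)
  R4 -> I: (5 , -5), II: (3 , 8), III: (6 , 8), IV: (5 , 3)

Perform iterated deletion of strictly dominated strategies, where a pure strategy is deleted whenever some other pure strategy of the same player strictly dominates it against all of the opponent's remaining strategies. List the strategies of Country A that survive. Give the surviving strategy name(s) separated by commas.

R3, R4

Country A's strategy R1 is strictly dominated by R4 (I: 5>-3, II: 3>0, III: 6>2, IV: 5>3) and is removed.
Country B's strategy IV is strictly dominated by III (R2: -1>-5, R3: 9>-1, R4: 8>3) and is removed.
For Country A, R3 strictly dominates R2 on the remaining columns (I: 4>-5, II: 6>-4, III: 0>-3); eliminate R2.
Column I is eliminated: III beats it against every remaining row (R3: 9>-3, R4: 8>-5).
Among the remaining strategies, none is strictly dominated by another pure strategy of the same player, so the elimination stops.
Surviving strategies — Country A: {R3, R4}; Country B: {II, III}.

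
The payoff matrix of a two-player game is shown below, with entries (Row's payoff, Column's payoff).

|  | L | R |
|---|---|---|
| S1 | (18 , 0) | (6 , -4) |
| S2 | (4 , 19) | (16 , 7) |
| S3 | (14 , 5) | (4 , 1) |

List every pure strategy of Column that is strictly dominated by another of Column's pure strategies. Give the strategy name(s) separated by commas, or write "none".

L is not dominated — it holds its own against R at S1 (0>-4).
L strictly dominates R — S1: 0>-4, S2: 19>7, S3: 5>1.

R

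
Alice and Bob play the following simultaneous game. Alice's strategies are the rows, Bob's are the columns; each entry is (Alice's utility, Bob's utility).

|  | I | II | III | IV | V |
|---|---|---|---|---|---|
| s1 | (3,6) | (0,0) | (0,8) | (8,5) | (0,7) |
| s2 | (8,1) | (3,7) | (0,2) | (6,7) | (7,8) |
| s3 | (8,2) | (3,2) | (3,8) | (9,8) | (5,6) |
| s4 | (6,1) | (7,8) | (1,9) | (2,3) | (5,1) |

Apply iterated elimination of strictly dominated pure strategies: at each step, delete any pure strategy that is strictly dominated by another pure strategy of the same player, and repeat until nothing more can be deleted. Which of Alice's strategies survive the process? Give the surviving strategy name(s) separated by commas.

For Alice, s3 strictly dominates s1 on the remaining columns (I: 8>3, II: 3>0, III: 3>0, IV: 9>8, V: 5>0); eliminate s1.
Column I is eliminated: III beats it against every remaining row (s2: 2>1, s3: 8>2, s4: 9>1).
Among the remaining strategies, none is strictly dominated by another pure strategy of the same player, so the elimination stops.
Surviving strategies — Alice: {s2, s3, s4}; Bob: {II, III, IV, V}.

s2, s3, s4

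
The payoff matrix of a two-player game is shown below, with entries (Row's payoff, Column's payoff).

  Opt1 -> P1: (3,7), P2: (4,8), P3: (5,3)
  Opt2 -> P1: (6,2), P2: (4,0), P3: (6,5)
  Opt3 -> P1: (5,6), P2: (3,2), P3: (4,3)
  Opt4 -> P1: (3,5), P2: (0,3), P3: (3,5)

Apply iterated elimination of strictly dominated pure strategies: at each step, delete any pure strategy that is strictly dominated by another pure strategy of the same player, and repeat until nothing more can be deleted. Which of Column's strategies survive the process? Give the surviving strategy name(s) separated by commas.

P1, P2, P3

Row Opt3 is eliminated: Opt2 beats it against every remaining column (P1: 6>5, P2: 4>3, P3: 6>4).
For Row, Opt2 strictly dominates Opt4 on the remaining columns (P1: 6>3, P2: 4>0, P3: 6>3); eliminate Opt4.
Among the remaining strategies, none is strictly dominated by another pure strategy of the same player, so the elimination stops.
Surviving strategies — Row: {Opt1, Opt2}; Column: {P1, P2, P3}.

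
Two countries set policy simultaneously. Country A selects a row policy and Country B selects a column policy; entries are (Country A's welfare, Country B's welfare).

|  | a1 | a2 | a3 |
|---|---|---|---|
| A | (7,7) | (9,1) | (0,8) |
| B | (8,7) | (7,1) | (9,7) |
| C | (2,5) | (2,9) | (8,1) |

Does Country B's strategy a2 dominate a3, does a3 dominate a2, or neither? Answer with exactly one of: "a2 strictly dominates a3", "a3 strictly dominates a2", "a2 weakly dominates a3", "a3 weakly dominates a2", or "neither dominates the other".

neither dominates the other

Compare a2 to a3 across each choice by Country A: A: 1<8, B: 1<7, C: 9>1.
a2 does better at C but worse at A, B; neither strategy dominates the other.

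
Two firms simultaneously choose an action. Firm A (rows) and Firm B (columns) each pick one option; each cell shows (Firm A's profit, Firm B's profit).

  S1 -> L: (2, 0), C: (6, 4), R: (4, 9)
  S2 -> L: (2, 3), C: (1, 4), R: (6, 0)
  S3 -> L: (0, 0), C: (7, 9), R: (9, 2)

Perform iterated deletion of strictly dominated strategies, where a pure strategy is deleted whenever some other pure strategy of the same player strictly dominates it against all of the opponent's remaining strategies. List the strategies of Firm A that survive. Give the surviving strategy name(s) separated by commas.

S3

For Firm B, C strictly dominates L on the remaining rows (S1: 4>0, S2: 4>3, S3: 9>0); eliminate L.
Firm A's strategy S1 is strictly dominated by S3 (C: 7>6, R: 9>4) and is removed.
Row S2 is eliminated: S3 beats it against every remaining column (C: 7>1, R: 9>6).
Firm B's strategy R is strictly dominated by C (S3: 9>2) and is removed.
Among the remaining strategies, none is strictly dominated by another pure strategy of the same player, so the elimination stops.
Surviving strategies — Firm A: {S3}; Firm B: {C}.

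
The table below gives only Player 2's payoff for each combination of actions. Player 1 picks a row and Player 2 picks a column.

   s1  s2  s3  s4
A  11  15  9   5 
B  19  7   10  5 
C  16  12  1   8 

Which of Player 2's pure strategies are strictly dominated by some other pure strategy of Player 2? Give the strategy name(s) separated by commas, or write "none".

s3, s4

s1 is not dominated — it holds its own against s2 at B (19>7); s3 at A (11>9); s4 at A (11>5).
s2: no other strategy beats it everywhere (s1 at A (15>11); s3 at A (15>9); s4 at A (15>5)).
s3: dominated, since s1 does at least as well everywhere (A: 11>9, B: 19>10, C: 16>1).
s4 is strictly dominated by s1 (A: 11>5, B: 19>5, C: 16>8).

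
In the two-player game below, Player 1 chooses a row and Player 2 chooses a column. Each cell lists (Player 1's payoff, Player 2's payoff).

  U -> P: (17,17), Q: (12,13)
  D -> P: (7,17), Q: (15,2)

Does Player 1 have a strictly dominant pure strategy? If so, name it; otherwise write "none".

none

U fails to dominate D at Q (12<15).
D fails to dominate U at P (7<17).
No single strategy dominates all the others.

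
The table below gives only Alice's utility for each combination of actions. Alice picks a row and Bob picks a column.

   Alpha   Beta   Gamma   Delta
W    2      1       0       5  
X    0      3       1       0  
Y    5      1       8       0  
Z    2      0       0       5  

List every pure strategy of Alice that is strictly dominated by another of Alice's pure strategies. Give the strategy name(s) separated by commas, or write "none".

Nothing dominates W: X at Alpha (2>0); Y at Beta (1=1); Z at Alpha (2=2).
X: no other strategy beats it everywhere (W at Beta (3>1); Y at Beta (3>1); Z at Beta (3>0)).
Y is not dominated — it holds its own against W at Alpha (5>2); X at Alpha (5>0); Z at Alpha (5>2).
Z is not dominated — it holds its own against W at Alpha (2=2); X at Alpha (2>0); Y at Delta (5>0).

none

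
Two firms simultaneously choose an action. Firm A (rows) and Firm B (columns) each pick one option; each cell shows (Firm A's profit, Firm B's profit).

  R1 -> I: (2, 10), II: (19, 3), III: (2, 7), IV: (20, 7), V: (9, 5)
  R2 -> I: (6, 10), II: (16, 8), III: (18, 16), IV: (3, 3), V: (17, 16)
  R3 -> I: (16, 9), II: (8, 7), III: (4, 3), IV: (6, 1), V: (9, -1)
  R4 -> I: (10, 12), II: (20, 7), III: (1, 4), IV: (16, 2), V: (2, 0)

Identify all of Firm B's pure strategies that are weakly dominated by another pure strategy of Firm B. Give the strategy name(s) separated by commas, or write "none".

II, IV, V

I: no other strategy beats it everywhere (II at R1 (10>3); III at R1 (10>7); IV at R1 (10>7); V at R1 (10>5)).
II: dominated, since I does at least as well everywhere (R1: 10>3, R2: 10>8, R3: 9>7, R4: 12>7).
III: no other strategy beats it everywhere (I at R2 (16>10); II at R1 (7>3); IV at R2 (16>3); V at R1 (7>5)).
IV: dominated, since I does at least as well everywhere (R1: 10>7, R2: 10>3, R3: 9>1, R4: 12>2).
V is weakly dominated by III (R1: 7>5, R2: 16=16, R3: 3>-1, R4: 4>0).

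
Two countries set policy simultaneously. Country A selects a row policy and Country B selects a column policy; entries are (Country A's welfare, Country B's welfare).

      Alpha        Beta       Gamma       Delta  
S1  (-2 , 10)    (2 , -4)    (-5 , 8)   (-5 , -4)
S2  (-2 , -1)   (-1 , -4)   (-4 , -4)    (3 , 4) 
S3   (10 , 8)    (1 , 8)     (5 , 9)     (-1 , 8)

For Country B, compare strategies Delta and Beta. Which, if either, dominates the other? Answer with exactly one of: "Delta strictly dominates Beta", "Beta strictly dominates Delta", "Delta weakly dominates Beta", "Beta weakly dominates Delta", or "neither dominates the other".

Delta weakly dominates Beta

Compare Delta to Beta across each choice by Country A: S1: -4=-4, S2: 4>-4, S3: 8=8.
Delta is at least as good everywhere and strictly better somewhere (tied only at S1, S3), so Delta weakly but not strictly dominates Beta.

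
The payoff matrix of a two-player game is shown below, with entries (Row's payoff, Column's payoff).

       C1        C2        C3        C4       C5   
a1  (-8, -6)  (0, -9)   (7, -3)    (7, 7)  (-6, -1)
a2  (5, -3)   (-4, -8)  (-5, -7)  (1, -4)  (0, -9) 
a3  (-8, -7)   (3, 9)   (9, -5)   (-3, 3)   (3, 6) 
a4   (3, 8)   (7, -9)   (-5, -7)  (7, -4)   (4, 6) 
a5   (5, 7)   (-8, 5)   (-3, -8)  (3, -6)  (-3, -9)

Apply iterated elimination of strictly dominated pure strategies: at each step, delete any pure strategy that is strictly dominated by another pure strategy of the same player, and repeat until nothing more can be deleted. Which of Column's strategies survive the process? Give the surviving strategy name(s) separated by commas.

Column's strategy C3 is strictly dominated by C4 (a1: 7>-3, a2: -4>-7, a3: 3>-5, a4: -4>-7, a5: -6>-8) and is removed.
For Row, a4 strictly dominates a3 on the remaining columns (C1: 3>-8, C2: 7>3, C4: 7>-3, C5: 4>3); eliminate a3.
Column C2 is eliminated: C1 beats it against every remaining row (a1: -6>-9, a2: -3>-8, a4: 8>-9, a5: 7>5).
Among the remaining strategies, none is strictly dominated by another pure strategy of the same player, so the elimination stops.
Surviving strategies — Row: {a1, a2, a4, a5}; Column: {C1, C4, C5}.

C1, C4, C5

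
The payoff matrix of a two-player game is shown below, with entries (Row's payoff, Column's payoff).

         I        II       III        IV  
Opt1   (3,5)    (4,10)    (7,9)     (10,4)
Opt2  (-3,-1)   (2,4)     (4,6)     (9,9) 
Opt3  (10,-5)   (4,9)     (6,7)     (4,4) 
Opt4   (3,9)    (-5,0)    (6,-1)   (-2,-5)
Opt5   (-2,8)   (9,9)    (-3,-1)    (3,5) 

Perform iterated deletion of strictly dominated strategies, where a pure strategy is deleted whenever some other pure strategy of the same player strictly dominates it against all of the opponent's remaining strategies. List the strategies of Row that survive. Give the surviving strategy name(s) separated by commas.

For Row, Opt1 strictly dominates Opt2 on the remaining columns (I: 3>-3, II: 4>2, III: 7>4, IV: 10>9); eliminate Opt2.
Column III is eliminated: II beats it against every remaining row (Opt1: 10>9, Opt3: 9>7, Opt4: 0>-1, Opt5: 9>-1).
Row Opt4 is eliminated: Opt3 beats it against every remaining column (I: 10>3, II: 4>-5, IV: 4>-2).
For Column, II strictly dominates I on the remaining rows (Opt1: 10>5, Opt3: 9>-5, Opt5: 9>8); eliminate I.
For Column, II strictly dominates IV on the remaining rows (Opt1: 10>4, Opt3: 9>4, Opt5: 9>5); eliminate IV.
Row Opt1 is eliminated: Opt5 beats it against every remaining column (II: 9>4).
Row Opt3 is eliminated: Opt5 beats it against every remaining column (II: 9>4).
Among the remaining strategies, none is strictly dominated by another pure strategy of the same player, so the elimination stops.
Surviving strategies — Row: {Opt5}; Column: {II}.

Opt5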